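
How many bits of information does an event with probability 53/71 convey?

Information content I(x) = -log₂(p(x))
I = -log₂(53/71) = -log₂(0.7465)
I = 0.4218 bits


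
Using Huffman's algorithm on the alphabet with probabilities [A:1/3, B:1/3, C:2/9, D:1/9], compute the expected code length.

Huffman tree construction:
Combine smallest probabilities repeatedly
Resulting codes:
  A: 10 (length 2)
  B: 11 (length 2)
  C: 01 (length 2)
  D: 00 (length 2)
Average length = Σ p(s) × length(s) = 2.0000 bits


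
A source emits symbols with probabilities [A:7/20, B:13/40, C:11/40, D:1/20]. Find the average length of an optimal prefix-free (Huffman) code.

Huffman tree construction:
Combine smallest probabilities repeatedly
Resulting codes:
  A: 0 (length 1)
  B: 10 (length 2)
  C: 111 (length 3)
  D: 110 (length 3)
Average length = Σ p(s) × length(s) = 1.9750 bits


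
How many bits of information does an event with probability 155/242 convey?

Information content I(x) = -log₂(p(x))
I = -log₂(155/242) = -log₂(0.6405)
I = 0.6427 bits


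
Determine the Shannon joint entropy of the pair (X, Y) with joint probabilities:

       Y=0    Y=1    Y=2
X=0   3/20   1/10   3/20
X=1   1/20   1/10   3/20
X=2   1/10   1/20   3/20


H(X,Y) = -Σ p(x,y) log₂ p(x,y)
  p(0,0)=3/20: -0.1500 × log₂(0.1500) = 0.4105
  p(0,1)=1/10: -0.1000 × log₂(0.1000) = 0.3322
  p(0,2)=3/20: -0.1500 × log₂(0.1500) = 0.4105
  p(1,0)=1/20: -0.0500 × log₂(0.0500) = 0.2161
  p(1,1)=1/10: -0.1000 × log₂(0.1000) = 0.3322
  p(1,2)=3/20: -0.1500 × log₂(0.1500) = 0.4105
  p(2,0)=1/10: -0.1000 × log₂(0.1000) = 0.3322
  p(2,1)=1/20: -0.0500 × log₂(0.0500) = 0.2161
  p(2,2)=3/20: -0.1500 × log₂(0.1500) = 0.4105
H(X,Y) = 3.0710 bits


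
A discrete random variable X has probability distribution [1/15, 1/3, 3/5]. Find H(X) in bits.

H(X) = -Σ p(x) log₂ p(x)
  -1/15 × log₂(1/15) = 0.2605
  -1/3 × log₂(1/3) = 0.5283
  -3/5 × log₂(3/5) = 0.4422
H(X) = 1.2310 bits


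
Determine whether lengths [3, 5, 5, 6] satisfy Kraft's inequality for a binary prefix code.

Kraft inequality: Σ 2^(-l_i) ≤ 1 for prefix-free code
Calculating: 2^(-3) + 2^(-5) + 2^(-5) + 2^(-6)
= 0.125 + 0.03125 + 0.03125 + 0.015625
= 0.2031
Since 0.2031 ≤ 1, prefix-free code exists


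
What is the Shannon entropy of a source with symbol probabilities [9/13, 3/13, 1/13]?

H(X) = -Σ p(x) log₂ p(x)
  -9/13 × log₂(9/13) = 0.3673
  -3/13 × log₂(3/13) = 0.4882
  -1/13 × log₂(1/13) = 0.2846
H(X) = 1.1401 bits


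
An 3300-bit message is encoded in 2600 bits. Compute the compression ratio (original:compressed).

Compression ratio = Original / Compressed
= 3300 / 2600 = 1.27:1


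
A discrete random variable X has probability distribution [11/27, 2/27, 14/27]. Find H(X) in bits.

H(X) = -Σ p(x) log₂ p(x)
  -11/27 × log₂(11/27) = 0.5278
  -2/27 × log₂(2/27) = 0.2781
  -14/27 × log₂(14/27) = 0.4913
H(X) = 1.2972 bits


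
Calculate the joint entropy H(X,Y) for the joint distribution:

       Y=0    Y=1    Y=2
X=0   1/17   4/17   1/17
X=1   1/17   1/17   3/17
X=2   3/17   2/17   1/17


H(X,Y) = -Σ p(x,y) log₂ p(x,y)
  p(0,0)=1/17: -0.0588 × log₂(0.0588) = 0.2404
  p(0,1)=4/17: -0.2353 × log₂(0.2353) = 0.4912
  p(0,2)=1/17: -0.0588 × log₂(0.0588) = 0.2404
  p(1,0)=1/17: -0.0588 × log₂(0.0588) = 0.2404
  p(1,1)=1/17: -0.0588 × log₂(0.0588) = 0.2404
  p(1,2)=3/17: -0.1765 × log₂(0.1765) = 0.4416
  p(2,0)=3/17: -0.1765 × log₂(0.1765) = 0.4416
  p(2,1)=2/17: -0.1176 × log₂(0.1176) = 0.3632
  p(2,2)=1/17: -0.0588 × log₂(0.0588) = 0.2404
H(X,Y) = 2.9398 bits


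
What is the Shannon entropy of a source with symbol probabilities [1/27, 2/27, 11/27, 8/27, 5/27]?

H(X) = -Σ p(x) log₂ p(x)
  -1/27 × log₂(1/27) = 0.1761
  -2/27 × log₂(2/27) = 0.2781
  -11/27 × log₂(11/27) = 0.5278
  -8/27 × log₂(8/27) = 0.5200
  -5/27 × log₂(5/27) = 0.4505
H(X) = 1.9525 bits


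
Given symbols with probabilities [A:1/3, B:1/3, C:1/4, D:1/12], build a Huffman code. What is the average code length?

Huffman tree construction:
Combine smallest probabilities repeatedly
Resulting codes:
  A: 10 (length 2)
  B: 11 (length 2)
  C: 01 (length 2)
  D: 00 (length 2)
Average length = Σ p(s) × length(s) = 2.0000 bits


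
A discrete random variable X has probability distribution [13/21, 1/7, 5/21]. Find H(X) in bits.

H(X) = -Σ p(x) log₂ p(x)
  -13/21 × log₂(13/21) = 0.4283
  -1/7 × log₂(1/7) = 0.4011
  -5/21 × log₂(5/21) = 0.4929
H(X) = 1.3223 bits


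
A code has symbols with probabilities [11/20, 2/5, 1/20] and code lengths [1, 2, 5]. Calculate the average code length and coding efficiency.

Average length L = Σ p_i × l_i = 1.6000 bits
Entropy H = 1.2192 bits
Efficiency η = H/L × 100% = 76.20%


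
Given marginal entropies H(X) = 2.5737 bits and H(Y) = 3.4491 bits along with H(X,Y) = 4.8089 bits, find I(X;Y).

I(X;Y) = H(X) + H(Y) - H(X,Y)
I(X;Y) = 2.5737 + 3.4491 - 4.8089 = 1.2139 bits


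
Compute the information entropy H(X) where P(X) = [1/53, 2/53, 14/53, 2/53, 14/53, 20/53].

H(X) = -Σ p(x) log₂ p(x)
  -1/53 × log₂(1/53) = 0.1081
  -2/53 × log₂(2/53) = 0.1784
  -14/53 × log₂(14/53) = 0.5073
  -2/53 × log₂(2/53) = 0.1784
  -14/53 × log₂(14/53) = 0.5073
  -20/53 × log₂(20/53) = 0.5306
H(X) = 2.0101 bits


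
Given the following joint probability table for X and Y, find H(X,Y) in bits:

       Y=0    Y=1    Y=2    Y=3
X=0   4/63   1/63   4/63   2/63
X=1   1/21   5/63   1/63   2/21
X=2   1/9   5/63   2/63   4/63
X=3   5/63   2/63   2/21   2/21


H(X,Y) = -Σ p(x,y) log₂ p(x,y)
  p(0,0)=4/63: -0.0635 × log₂(0.0635) = 0.2525
  p(0,1)=1/63: -0.0159 × log₂(0.0159) = 0.0949
  p(0,2)=4/63: -0.0635 × log₂(0.0635) = 0.2525
  p(0,3)=2/63: -0.0317 × log₂(0.0317) = 0.1580
  p(1,0)=1/21: -0.0476 × log₂(0.0476) = 0.2092
  p(1,1)=5/63: -0.0794 × log₂(0.0794) = 0.2901
  p(1,2)=1/63: -0.0159 × log₂(0.0159) = 0.0949
  p(1,3)=2/21: -0.0952 × log₂(0.0952) = 0.3231
  p(2,0)=1/9: -0.1111 × log₂(0.1111) = 0.3522
  p(2,1)=5/63: -0.0794 × log₂(0.0794) = 0.2901
  p(2,2)=2/63: -0.0317 × log₂(0.0317) = 0.1580
  p(2,3)=4/63: -0.0635 × log₂(0.0635) = 0.2525
  p(3,0)=5/63: -0.0794 × log₂(0.0794) = 0.2901
  p(3,1)=2/63: -0.0317 × log₂(0.0317) = 0.1580
  p(3,2)=2/21: -0.0952 × log₂(0.0952) = 0.3231
  p(3,3)=2/21: -0.0952 × log₂(0.0952) = 0.3231
H(X,Y) = 3.8223 bits


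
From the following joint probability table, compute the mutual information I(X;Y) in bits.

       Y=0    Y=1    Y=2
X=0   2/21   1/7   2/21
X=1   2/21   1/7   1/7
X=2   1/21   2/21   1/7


H(X) = 1.5751, H(Y) = 1.5538, H(X,Y) = 3.1057
I(X;Y) = H(X) + H(Y) - H(X,Y) = 0.0232 bits


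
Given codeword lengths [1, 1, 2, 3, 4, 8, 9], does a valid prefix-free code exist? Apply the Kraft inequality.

Kraft inequality: Σ 2^(-l_i) ≤ 1 for prefix-free code
Calculating: 2^(-1) + 2^(-1) + 2^(-2) + 2^(-3) + 2^(-4) + 2^(-8) + 2^(-9)
= 0.5 + 0.5 + 0.25 + 0.125 + 0.0625 + 0.00390625 + 0.001953125
= 1.4434
Since 1.4434 > 1, prefix-free code does not exist


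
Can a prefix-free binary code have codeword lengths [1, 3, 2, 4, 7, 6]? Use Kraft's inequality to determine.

Kraft inequality: Σ 2^(-l_i) ≤ 1 for prefix-free code
Calculating: 2^(-1) + 2^(-3) + 2^(-2) + 2^(-4) + 2^(-7) + 2^(-6)
= 0.5 + 0.125 + 0.25 + 0.0625 + 0.0078125 + 0.015625
= 0.9609
Since 0.9609 ≤ 1, prefix-free code exists


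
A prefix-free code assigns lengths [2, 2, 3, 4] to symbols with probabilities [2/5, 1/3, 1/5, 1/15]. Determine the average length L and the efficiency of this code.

Average length L = Σ p_i × l_i = 2.3333 bits
Entropy H = 1.7819 bits
Efficiency η = H/L × 100% = 76.37%


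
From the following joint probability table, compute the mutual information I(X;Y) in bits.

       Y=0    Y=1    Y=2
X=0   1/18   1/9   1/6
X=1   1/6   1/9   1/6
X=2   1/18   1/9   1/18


H(X) = 1.5305, H(Y) = 1.5715, H(X,Y) = 3.0441
I(X;Y) = H(X) + H(Y) - H(X,Y) = 0.0579 bits


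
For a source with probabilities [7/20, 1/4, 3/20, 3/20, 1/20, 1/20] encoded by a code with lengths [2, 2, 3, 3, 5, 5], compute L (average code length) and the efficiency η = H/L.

Average length L = Σ p_i × l_i = 2.6000 bits
Entropy H = 2.2834 bits
Efficiency η = H/L × 100% = 87.82%


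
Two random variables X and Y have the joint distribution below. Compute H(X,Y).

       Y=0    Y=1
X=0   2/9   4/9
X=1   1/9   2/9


H(X,Y) = -Σ p(x,y) log₂ p(x,y)
  p(0,0)=2/9: -0.2222 × log₂(0.2222) = 0.4822
  p(0,1)=4/9: -0.4444 × log₂(0.4444) = 0.5200
  p(1,0)=1/9: -0.1111 × log₂(0.1111) = 0.3522
  p(1,1)=2/9: -0.2222 × log₂(0.2222) = 0.4822
H(X,Y) = 1.8366 bits


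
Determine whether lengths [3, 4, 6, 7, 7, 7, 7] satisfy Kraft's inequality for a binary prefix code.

Kraft inequality: Σ 2^(-l_i) ≤ 1 for prefix-free code
Calculating: 2^(-3) + 2^(-4) + 2^(-6) + 2^(-7) + 2^(-7) + 2^(-7) + 2^(-7)
= 0.125 + 0.0625 + 0.015625 + 0.0078125 + 0.0078125 + 0.0078125 + 0.0078125
= 0.2344
Since 0.2344 ≤ 1, prefix-free code exists


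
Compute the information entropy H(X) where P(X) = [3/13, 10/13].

H(X) = -Σ p(x) log₂ p(x)
  -3/13 × log₂(3/13) = 0.4882
  -10/13 × log₂(10/13) = 0.2912
H(X) = 0.7793 bits


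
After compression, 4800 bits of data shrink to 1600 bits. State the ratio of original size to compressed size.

Compression ratio = Original / Compressed
= 4800 / 1600 = 3.00:1


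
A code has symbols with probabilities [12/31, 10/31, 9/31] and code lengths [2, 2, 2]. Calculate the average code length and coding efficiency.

Average length L = Σ p_i × l_i = 2.0000 bits
Entropy H = 1.5746 bits
Efficiency η = H/L × 100% = 78.73%


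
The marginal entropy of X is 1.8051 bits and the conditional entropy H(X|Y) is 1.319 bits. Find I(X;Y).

I(X;Y) = H(X) - H(X|Y)
I(X;Y) = 1.8051 - 1.319 = 0.4861 bits


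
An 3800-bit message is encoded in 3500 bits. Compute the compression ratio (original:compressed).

Compression ratio = Original / Compressed
= 3800 / 3500 = 1.09:1


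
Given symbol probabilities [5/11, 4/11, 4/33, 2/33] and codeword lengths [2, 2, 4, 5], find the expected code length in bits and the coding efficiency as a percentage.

Average length L = Σ p_i × l_i = 2.4242 bits
Entropy H = 1.6619 bits
Efficiency η = H/L × 100% = 68.55%


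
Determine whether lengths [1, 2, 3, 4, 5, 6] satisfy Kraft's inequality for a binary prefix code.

Kraft inequality: Σ 2^(-l_i) ≤ 1 for prefix-free code
Calculating: 2^(-1) + 2^(-2) + 2^(-3) + 2^(-4) + 2^(-5) + 2^(-6)
= 0.5 + 0.25 + 0.125 + 0.0625 + 0.03125 + 0.015625
= 0.9844
Since 0.9844 ≤ 1, prefix-free code exists


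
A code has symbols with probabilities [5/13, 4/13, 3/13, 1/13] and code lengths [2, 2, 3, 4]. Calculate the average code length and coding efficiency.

Average length L = Σ p_i × l_i = 2.3846 bits
Entropy H = 1.8262 bits
Efficiency η = H/L × 100% = 76.58%


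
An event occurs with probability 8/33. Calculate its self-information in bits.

Information content I(x) = -log₂(p(x))
I = -log₂(8/33) = -log₂(0.2424)
I = 2.0444 bits


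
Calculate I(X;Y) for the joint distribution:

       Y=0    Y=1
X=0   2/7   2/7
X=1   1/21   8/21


H(X) = 0.9852, H(Y) = 0.9183, H(X,Y) = 1.7723
I(X;Y) = H(X) + H(Y) - H(X,Y) = 0.1312 bits


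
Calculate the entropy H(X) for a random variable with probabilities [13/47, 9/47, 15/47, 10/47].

H(X) = -Σ p(x) log₂ p(x)
  -13/47 × log₂(13/47) = 0.5128
  -9/47 × log₂(9/47) = 0.4566
  -15/47 × log₂(15/47) = 0.5259
  -10/47 × log₂(10/47) = 0.4750
H(X) = 1.9704 bits


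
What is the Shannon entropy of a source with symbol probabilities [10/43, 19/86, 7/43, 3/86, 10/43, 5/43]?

H(X) = -Σ p(x) log₂ p(x)
  -10/43 × log₂(10/43) = 0.4894
  -19/86 × log₂(19/86) = 0.4813
  -7/43 × log₂(7/43) = 0.4263
  -3/86 × log₂(3/86) = 0.1689
  -10/43 × log₂(10/43) = 0.4894
  -5/43 × log₂(5/43) = 0.3610
H(X) = 2.4162 bits


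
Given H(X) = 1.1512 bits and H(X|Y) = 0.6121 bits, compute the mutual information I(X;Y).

I(X;Y) = H(X) - H(X|Y)
I(X;Y) = 1.1512 - 0.6121 = 0.5391 bits


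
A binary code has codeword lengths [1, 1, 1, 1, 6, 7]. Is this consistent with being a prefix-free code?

Kraft inequality: Σ 2^(-l_i) ≤ 1 for prefix-free code
Calculating: 2^(-1) + 2^(-1) + 2^(-1) + 2^(-1) + 2^(-6) + 2^(-7)
= 0.5 + 0.5 + 0.5 + 0.5 + 0.015625 + 0.0078125
= 2.0234
Since 2.0234 > 1, prefix-free code does not exist


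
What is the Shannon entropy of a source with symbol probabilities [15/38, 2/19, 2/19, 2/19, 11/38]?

H(X) = -Σ p(x) log₂ p(x)
  -15/38 × log₂(15/38) = 0.5294
  -2/19 × log₂(2/19) = 0.3419
  -2/19 × log₂(2/19) = 0.3419
  -2/19 × log₂(2/19) = 0.3419
  -11/38 × log₂(11/38) = 0.5177
H(X) = 2.0727 bits


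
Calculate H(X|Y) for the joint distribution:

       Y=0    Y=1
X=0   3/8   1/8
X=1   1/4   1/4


H(X|Y) = Σ_y p(y) H(X|Y=y)
  p(Y=0) = 5/8, H(X|Y=0) = 0.9710
  p(Y=1) = 3/8, H(X|Y=1) = 0.9183
H(X|Y) = 0.6250×0.9710 + 0.3750×0.9183 = 0.9512 bits


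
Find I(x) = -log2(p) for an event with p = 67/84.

Information content I(x) = -log₂(p(x))
I = -log₂(67/84) = -log₂(0.7976)
I = 0.3262 bits


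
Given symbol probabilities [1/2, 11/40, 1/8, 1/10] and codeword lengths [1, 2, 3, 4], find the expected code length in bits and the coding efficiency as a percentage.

Average length L = Σ p_i × l_i = 1.8250 bits
Entropy H = 1.7194 bits
Efficiency η = H/L × 100% = 94.21%


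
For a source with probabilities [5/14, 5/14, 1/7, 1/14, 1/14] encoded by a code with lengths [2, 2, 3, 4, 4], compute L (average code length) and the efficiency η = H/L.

Average length L = Σ p_i × l_i = 2.4286 bits
Entropy H = 2.0060 bits
Efficiency η = H/L × 100% = 82.60%


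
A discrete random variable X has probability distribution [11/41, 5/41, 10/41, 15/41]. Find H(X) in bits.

H(X) = -Σ p(x) log₂ p(x)
  -11/41 × log₂(11/41) = 0.5093
  -5/41 × log₂(5/41) = 0.3702
  -10/41 × log₂(10/41) = 0.4965
  -15/41 × log₂(15/41) = 0.5307
H(X) = 1.9067 bits


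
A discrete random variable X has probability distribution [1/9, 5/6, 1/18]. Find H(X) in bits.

H(X) = -Σ p(x) log₂ p(x)
  -1/9 × log₂(1/9) = 0.3522
  -5/6 × log₂(5/6) = 0.2192
  -1/18 × log₂(1/18) = 0.2317
H(X) = 0.8031 bits


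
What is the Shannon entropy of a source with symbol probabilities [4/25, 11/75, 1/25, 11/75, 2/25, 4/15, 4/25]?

H(X) = -Σ p(x) log₂ p(x)
  -4/25 × log₂(4/25) = 0.4230
  -11/75 × log₂(11/75) = 0.4062
  -1/25 × log₂(1/25) = 0.1858
  -11/75 × log₂(11/75) = 0.4062
  -2/25 × log₂(2/25) = 0.2915
  -4/15 × log₂(4/15) = 0.5085
  -4/25 × log₂(4/25) = 0.4230
H(X) = 2.6442 bits


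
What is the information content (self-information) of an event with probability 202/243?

Information content I(x) = -log₂(p(x))
I = -log₂(202/243) = -log₂(0.8313)
I = 0.2666 bits


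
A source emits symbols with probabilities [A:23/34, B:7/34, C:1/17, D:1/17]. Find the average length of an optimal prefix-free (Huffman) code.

Huffman tree construction:
Combine smallest probabilities repeatedly
Resulting codes:
  A: 1 (length 1)
  B: 01 (length 2)
  C: 000 (length 3)
  D: 001 (length 3)
Average length = Σ p(s) × length(s) = 1.4412 bits


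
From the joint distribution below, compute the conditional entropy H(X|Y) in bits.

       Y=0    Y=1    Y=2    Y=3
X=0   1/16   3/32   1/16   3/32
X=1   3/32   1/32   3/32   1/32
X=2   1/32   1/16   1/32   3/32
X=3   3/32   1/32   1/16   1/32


H(X|Y) = Σ_y p(y) H(X|Y=y)
  p(Y=0) = 9/32, H(X|Y=0) = 1.8911
  p(Y=1) = 7/32, H(X|Y=1) = 1.8424
  p(Y=2) = 1/4, H(X|Y=2) = 1.9056
  p(Y=3) = 1/4, H(X|Y=3) = 1.8113
H(X|Y) = 0.2812×1.8911 + 0.2188×1.8424 + 0.2500×1.9056 + 0.2500×1.8113 = 1.8641 bits


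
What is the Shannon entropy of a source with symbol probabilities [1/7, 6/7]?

H(X) = -Σ p(x) log₂ p(x)
  -1/7 × log₂(1/7) = 0.4011
  -6/7 × log₂(6/7) = 0.1906
H(X) = 0.5917 bits


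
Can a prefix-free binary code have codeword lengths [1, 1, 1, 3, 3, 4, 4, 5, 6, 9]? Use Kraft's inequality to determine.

Kraft inequality: Σ 2^(-l_i) ≤ 1 for prefix-free code
Calculating: 2^(-1) + 2^(-1) + 2^(-1) + 2^(-3) + 2^(-3) + 2^(-4) + 2^(-4) + 2^(-5) + 2^(-6) + 2^(-9)
= 0.5 + 0.5 + 0.5 + 0.125 + 0.125 + 0.0625 + 0.0625 + 0.03125 + 0.015625 + 0.001953125
= 1.9238
Since 1.9238 > 1, prefix-free code does not exist


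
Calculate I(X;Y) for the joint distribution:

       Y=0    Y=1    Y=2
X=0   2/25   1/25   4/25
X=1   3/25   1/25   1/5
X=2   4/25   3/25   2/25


H(X) = 1.5755, H(Y) = 1.5161, H(X,Y) = 2.9991
I(X;Y) = H(X) + H(Y) - H(X,Y) = 0.0925 bits


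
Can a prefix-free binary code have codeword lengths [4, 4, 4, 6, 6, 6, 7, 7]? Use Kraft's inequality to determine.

Kraft inequality: Σ 2^(-l_i) ≤ 1 for prefix-free code
Calculating: 2^(-4) + 2^(-4) + 2^(-4) + 2^(-6) + 2^(-6) + 2^(-6) + 2^(-7) + 2^(-7)
= 0.0625 + 0.0625 + 0.0625 + 0.015625 + 0.015625 + 0.015625 + 0.0078125 + 0.0078125
= 0.2500
Since 0.2500 ≤ 1, prefix-free code exists


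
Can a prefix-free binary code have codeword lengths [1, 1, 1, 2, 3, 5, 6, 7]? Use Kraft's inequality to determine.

Kraft inequality: Σ 2^(-l_i) ≤ 1 for prefix-free code
Calculating: 2^(-1) + 2^(-1) + 2^(-1) + 2^(-2) + 2^(-3) + 2^(-5) + 2^(-6) + 2^(-7)
= 0.5 + 0.5 + 0.5 + 0.25 + 0.125 + 0.03125 + 0.015625 + 0.0078125
= 1.9297
Since 1.9297 > 1, prefix-free code does not exist


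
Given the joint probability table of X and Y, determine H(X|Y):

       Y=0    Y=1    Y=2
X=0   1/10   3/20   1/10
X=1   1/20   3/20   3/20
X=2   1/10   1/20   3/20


H(X|Y) = Σ_y p(y) H(X|Y=y)
  p(Y=0) = 1/4, H(X|Y=0) = 1.5219
  p(Y=1) = 7/20, H(X|Y=1) = 1.4488
  p(Y=2) = 2/5, H(X|Y=2) = 1.5613
H(X|Y) = 0.2500×1.5219 + 0.3500×1.4488 + 0.4000×1.5613 = 1.5121 bits


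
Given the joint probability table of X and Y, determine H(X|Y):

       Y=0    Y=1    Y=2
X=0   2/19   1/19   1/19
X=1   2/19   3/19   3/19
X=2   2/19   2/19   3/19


H(X|Y) = Σ_y p(y) H(X|Y=y)
  p(Y=0) = 6/19, H(X|Y=0) = 1.5850
  p(Y=1) = 6/19, H(X|Y=1) = 1.4591
  p(Y=2) = 7/19, H(X|Y=2) = 1.4488
H(X|Y) = 0.3158×1.5850 + 0.3158×1.4591 + 0.3684×1.4488 = 1.4951 bits


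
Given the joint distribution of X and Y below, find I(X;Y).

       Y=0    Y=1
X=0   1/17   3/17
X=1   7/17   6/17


H(X) = 0.7871, H(Y) = 0.9975, H(X,Y) = 1.7395
I(X;Y) = H(X) + H(Y) - H(X,Y) = 0.0452 bits


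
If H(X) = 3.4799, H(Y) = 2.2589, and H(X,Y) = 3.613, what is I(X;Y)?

I(X;Y) = H(X) + H(Y) - H(X,Y)
I(X;Y) = 3.4799 + 2.2589 - 3.613 = 2.1258 bits


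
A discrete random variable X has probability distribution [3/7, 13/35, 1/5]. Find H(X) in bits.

H(X) = -Σ p(x) log₂ p(x)
  -3/7 × log₂(3/7) = 0.5239
  -13/35 × log₂(13/35) = 0.5307
  -1/5 × log₂(1/5) = 0.4644
H(X) = 1.5190 bits


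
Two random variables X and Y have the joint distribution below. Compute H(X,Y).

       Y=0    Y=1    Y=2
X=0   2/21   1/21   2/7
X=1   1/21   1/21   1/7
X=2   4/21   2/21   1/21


H(X,Y) = -Σ p(x,y) log₂ p(x,y)
  p(0,0)=2/21: -0.0952 × log₂(0.0952) = 0.3231
  p(0,1)=1/21: -0.0476 × log₂(0.0476) = 0.2092
  p(0,2)=2/7: -0.2857 × log₂(0.2857) = 0.5164
  p(1,0)=1/21: -0.0476 × log₂(0.0476) = 0.2092
  p(1,1)=1/21: -0.0476 × log₂(0.0476) = 0.2092
  p(1,2)=1/7: -0.1429 × log₂(0.1429) = 0.4011
  p(2,0)=4/21: -0.1905 × log₂(0.1905) = 0.4557
  p(2,1)=2/21: -0.0952 × log₂(0.0952) = 0.3231
  p(2,2)=1/21: -0.0476 × log₂(0.0476) = 0.2092
H(X,Y) = 2.8559 bits


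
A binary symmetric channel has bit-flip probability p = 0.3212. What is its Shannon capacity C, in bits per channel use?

For BSC with error probability p:
C = 1 - H(p) where H(p) is binary entropy
H(0.3212) = -0.3212 × log₂(0.3212) - 0.6788 × log₂(0.6788)
H(p) = 0.9057
C = 1 - 0.9057 = 0.0943 bits/use


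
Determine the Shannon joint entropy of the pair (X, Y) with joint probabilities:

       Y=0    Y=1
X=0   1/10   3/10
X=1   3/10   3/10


H(X,Y) = -Σ p(x,y) log₂ p(x,y)
  p(0,0)=1/10: -0.1000 × log₂(0.1000) = 0.3322
  p(0,1)=3/10: -0.3000 × log₂(0.3000) = 0.5211
  p(1,0)=3/10: -0.3000 × log₂(0.3000) = 0.5211
  p(1,1)=3/10: -0.3000 × log₂(0.3000) = 0.5211
H(X,Y) = 1.8955 bits


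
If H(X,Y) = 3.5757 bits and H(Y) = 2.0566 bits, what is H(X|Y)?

Chain rule: H(X,Y) = H(X|Y) + H(Y)
H(X|Y) = H(X,Y) - H(Y) = 3.5757 - 2.0566 = 1.5191 bits


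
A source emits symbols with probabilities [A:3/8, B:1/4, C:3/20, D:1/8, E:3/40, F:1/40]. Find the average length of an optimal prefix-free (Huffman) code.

Huffman tree construction:
Combine smallest probabilities repeatedly
Resulting codes:
  A: 11 (length 2)
  B: 10 (length 2)
  C: 00 (length 2)
  D: 011 (length 3)
  E: 0101 (length 4)
  F: 0100 (length 4)
Average length = Σ p(s) × length(s) = 2.3250 bits


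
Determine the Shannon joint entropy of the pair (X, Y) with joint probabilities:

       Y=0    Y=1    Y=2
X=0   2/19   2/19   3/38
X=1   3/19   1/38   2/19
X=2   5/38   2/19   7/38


H(X,Y) = -Σ p(x,y) log₂ p(x,y)
  p(0,0)=2/19: -0.1053 × log₂(0.1053) = 0.3419
  p(0,1)=2/19: -0.1053 × log₂(0.1053) = 0.3419
  p(0,2)=3/38: -0.0789 × log₂(0.0789) = 0.2892
  p(1,0)=3/19: -0.1579 × log₂(0.1579) = 0.4205
  p(1,1)=1/38: -0.0263 × log₂(0.0263) = 0.1381
  p(1,2)=2/19: -0.1053 × log₂(0.1053) = 0.3419
  p(2,0)=5/38: -0.1316 × log₂(0.1316) = 0.3850
  p(2,1)=2/19: -0.1053 × log₂(0.1053) = 0.3419
  p(2,2)=7/38: -0.1842 × log₂(0.1842) = 0.4496
H(X,Y) = 3.0499 bits


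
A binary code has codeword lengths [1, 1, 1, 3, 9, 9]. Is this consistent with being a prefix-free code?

Kraft inequality: Σ 2^(-l_i) ≤ 1 for prefix-free code
Calculating: 2^(-1) + 2^(-1) + 2^(-1) + 2^(-3) + 2^(-9) + 2^(-9)
= 0.5 + 0.5 + 0.5 + 0.125 + 0.001953125 + 0.001953125
= 1.6289
Since 1.6289 > 1, prefix-free code does not exist


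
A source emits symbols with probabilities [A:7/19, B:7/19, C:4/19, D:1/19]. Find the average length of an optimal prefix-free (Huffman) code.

Huffman tree construction:
Combine smallest probabilities repeatedly
Resulting codes:
  A: 11 (length 2)
  B: 0 (length 1)
  C: 101 (length 3)
  D: 100 (length 3)
Average length = Σ p(s) × length(s) = 1.8947 bits


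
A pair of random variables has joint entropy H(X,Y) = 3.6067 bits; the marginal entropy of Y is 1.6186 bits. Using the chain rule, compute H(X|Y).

Chain rule: H(X,Y) = H(X|Y) + H(Y)
H(X|Y) = H(X,Y) - H(Y) = 3.6067 - 1.6186 = 1.9881 bits


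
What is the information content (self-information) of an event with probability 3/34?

Information content I(x) = -log₂(p(x))
I = -log₂(3/34) = -log₂(0.0882)
I = 3.5025 bits


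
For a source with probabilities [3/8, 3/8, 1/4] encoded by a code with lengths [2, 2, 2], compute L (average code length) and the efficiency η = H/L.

Average length L = Σ p_i × l_i = 2.0000 bits
Entropy H = 1.5613 bits
Efficiency η = H/L × 100% = 78.06%


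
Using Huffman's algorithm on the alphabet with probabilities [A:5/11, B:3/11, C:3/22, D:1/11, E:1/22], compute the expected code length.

Huffman tree construction:
Combine smallest probabilities repeatedly
Resulting codes:
  A: 0 (length 1)
  B: 10 (length 2)
  C: 110 (length 3)
  D: 1111 (length 4)
  E: 1110 (length 4)
Average length = Σ p(s) × length(s) = 1.9545 bits


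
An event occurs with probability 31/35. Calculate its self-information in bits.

Information content I(x) = -log₂(p(x))
I = -log₂(31/35) = -log₂(0.8857)
I = 0.1751 bits


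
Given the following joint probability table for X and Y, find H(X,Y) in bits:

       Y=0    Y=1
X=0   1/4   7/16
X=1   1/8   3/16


H(X,Y) = -Σ p(x,y) log₂ p(x,y)
  p(0,0)=1/4: -0.2500 × log₂(0.2500) = 0.5000
  p(0,1)=7/16: -0.4375 × log₂(0.4375) = 0.5218
  p(1,0)=1/8: -0.1250 × log₂(0.1250) = 0.3750
  p(1,1)=3/16: -0.1875 × log₂(0.1875) = 0.4528
H(X,Y) = 1.8496 bits


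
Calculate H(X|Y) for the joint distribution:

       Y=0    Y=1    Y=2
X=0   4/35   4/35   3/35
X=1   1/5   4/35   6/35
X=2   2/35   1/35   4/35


H(X|Y) = Σ_y p(y) H(X|Y=y)
  p(Y=0) = 13/35, H(X|Y=0) = 1.4196
  p(Y=1) = 9/35, H(X|Y=1) = 1.3921
  p(Y=2) = 13/35, H(X|Y=2) = 1.5262
H(X|Y) = 0.3714×1.4196 + 0.2571×1.3921 + 0.3714×1.5262 = 1.4521 bits


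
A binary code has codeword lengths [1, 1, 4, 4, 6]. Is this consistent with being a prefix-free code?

Kraft inequality: Σ 2^(-l_i) ≤ 1 for prefix-free code
Calculating: 2^(-1) + 2^(-1) + 2^(-4) + 2^(-4) + 2^(-6)
= 0.5 + 0.5 + 0.0625 + 0.0625 + 0.015625
= 1.1406
Since 1.1406 > 1, prefix-free code does not exist


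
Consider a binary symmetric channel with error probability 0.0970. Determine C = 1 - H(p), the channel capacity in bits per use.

For BSC with error probability p:
C = 1 - H(p) where H(p) is binary entropy
H(0.0970) = -0.0970 × log₂(0.0970) - 0.9030 × log₂(0.9030)
H(p) = 0.4594
C = 1 - 0.4594 = 0.5406 bits/use


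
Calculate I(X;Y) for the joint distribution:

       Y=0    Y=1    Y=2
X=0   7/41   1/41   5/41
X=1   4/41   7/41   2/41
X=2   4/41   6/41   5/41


H(X) = 1.5816, H(Y) = 1.5789, H(X,Y) = 3.0153
I(X;Y) = H(X) + H(Y) - H(X,Y) = 0.1451 bits


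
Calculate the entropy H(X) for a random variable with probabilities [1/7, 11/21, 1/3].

H(X) = -Σ p(x) log₂ p(x)
  -1/7 × log₂(1/7) = 0.4011
  -11/21 × log₂(11/21) = 0.4887
  -1/3 × log₂(1/3) = 0.5283
H(X) = 1.4180 bits


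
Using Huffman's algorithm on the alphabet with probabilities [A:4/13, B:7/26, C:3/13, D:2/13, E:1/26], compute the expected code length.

Huffman tree construction:
Combine smallest probabilities repeatedly
Resulting codes:
  A: 11 (length 2)
  B: 10 (length 2)
  C: 01 (length 2)
  D: 001 (length 3)
  E: 000 (length 3)
Average length = Σ p(s) × length(s) = 2.1923 bits


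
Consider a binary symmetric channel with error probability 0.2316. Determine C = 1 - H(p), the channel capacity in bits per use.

For BSC with error probability p:
C = 1 - H(p) where H(p) is binary entropy
H(0.2316) = -0.2316 × log₂(0.2316) - 0.7684 × log₂(0.7684)
H(p) = 0.7808
C = 1 - 0.7808 = 0.2192 bits/use


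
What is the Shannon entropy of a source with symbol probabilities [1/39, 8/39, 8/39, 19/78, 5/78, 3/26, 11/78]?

H(X) = -Σ p(x) log₂ p(x)
  -1/39 × log₂(1/39) = 0.1355
  -8/39 × log₂(8/39) = 0.4688
  -8/39 × log₂(8/39) = 0.4688
  -19/78 × log₂(19/78) = 0.4963
  -5/78 × log₂(5/78) = 0.2541
  -3/26 × log₂(3/26) = 0.3595
  -11/78 × log₂(11/78) = 0.3985
H(X) = 2.5815 bits


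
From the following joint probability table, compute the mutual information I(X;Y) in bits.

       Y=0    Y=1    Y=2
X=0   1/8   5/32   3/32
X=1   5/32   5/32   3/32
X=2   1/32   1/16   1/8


H(X) = 1.5382, H(Y) = 1.5794, H(X,Y) = 3.0519
I(X;Y) = H(X) + H(Y) - H(X,Y) = 0.0657 bits


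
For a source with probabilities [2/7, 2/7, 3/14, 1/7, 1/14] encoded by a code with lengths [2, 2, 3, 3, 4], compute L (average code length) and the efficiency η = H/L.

Average length L = Σ p_i × l_i = 2.5000 bits
Entropy H = 2.1820 bits
Efficiency η = H/L × 100% = 87.28%


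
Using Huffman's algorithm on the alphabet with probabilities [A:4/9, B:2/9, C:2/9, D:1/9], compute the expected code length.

Huffman tree construction:
Combine smallest probabilities repeatedly
Resulting codes:
  A: 0 (length 1)
  B: 111 (length 3)
  C: 10 (length 2)
  D: 110 (length 3)
Average length = Σ p(s) × length(s) = 1.8889 bits


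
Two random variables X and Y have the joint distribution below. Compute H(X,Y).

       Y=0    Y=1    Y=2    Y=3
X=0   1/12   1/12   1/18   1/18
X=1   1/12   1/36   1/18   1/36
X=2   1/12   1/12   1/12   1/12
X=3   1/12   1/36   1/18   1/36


H(X,Y) = -Σ p(x,y) log₂ p(x,y)
  p(0,0)=1/12: -0.0833 × log₂(0.0833) = 0.2987
  p(0,1)=1/12: -0.0833 × log₂(0.0833) = 0.2987
  p(0,2)=1/18: -0.0556 × log₂(0.0556) = 0.2317
  p(0,3)=1/18: -0.0556 × log₂(0.0556) = 0.2317
  p(1,0)=1/12: -0.0833 × log₂(0.0833) = 0.2987
  p(1,1)=1/36: -0.0278 × log₂(0.0278) = 0.1436
  p(1,2)=1/18: -0.0556 × log₂(0.0556) = 0.2317
  p(1,3)=1/36: -0.0278 × log₂(0.0278) = 0.1436
  p(2,0)=1/12: -0.0833 × log₂(0.0833) = 0.2987
  p(2,1)=1/12: -0.0833 × log₂(0.0833) = 0.2987
  p(2,2)=1/12: -0.0833 × log₂(0.0833) = 0.2987
  p(2,3)=1/12: -0.0833 × log₂(0.0833) = 0.2987
  p(3,0)=1/12: -0.0833 × log₂(0.0833) = 0.2987
  p(3,1)=1/36: -0.0278 × log₂(0.0278) = 0.1436
  p(3,2)=1/18: -0.0556 × log₂(0.0556) = 0.2317
  p(3,3)=1/36: -0.0278 × log₂(0.0278) = 0.1436
H(X,Y) = 3.8911 bits


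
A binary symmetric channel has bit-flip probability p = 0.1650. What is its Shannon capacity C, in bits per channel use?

For BSC with error probability p:
C = 1 - H(p) where H(p) is binary entropy
H(0.1650) = -0.1650 × log₂(0.1650) - 0.8350 × log₂(0.8350)
H(p) = 0.6461
C = 1 - 0.6461 = 0.3539 bits/use


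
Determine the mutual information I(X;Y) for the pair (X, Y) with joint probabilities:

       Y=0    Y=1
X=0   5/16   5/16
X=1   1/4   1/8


H(X) = 0.9544, H(Y) = 0.9887, H(X,Y) = 1.9238
I(X;Y) = H(X) + H(Y) - H(X,Y) = 0.0193 bits


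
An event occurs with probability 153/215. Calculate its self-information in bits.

Information content I(x) = -log₂(p(x))
I = -log₂(153/215) = -log₂(0.7116)
I = 0.4908 bits


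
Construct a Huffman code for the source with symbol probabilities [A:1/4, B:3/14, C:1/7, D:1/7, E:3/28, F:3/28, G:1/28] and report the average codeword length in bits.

Huffman tree construction:
Combine smallest probabilities repeatedly
Resulting codes:
  A: 01 (length 2)
  B: 00 (length 2)
  C: 101 (length 3)
  D: 110 (length 3)
  E: 1111 (length 4)
  F: 100 (length 3)
  G: 1110 (length 4)
Average length = Σ p(s) × length(s) = 2.6786 bits


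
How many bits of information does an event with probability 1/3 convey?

Information content I(x) = -log₂(p(x))
I = -log₂(1/3) = -log₂(0.3333)
I = 1.5850 bits


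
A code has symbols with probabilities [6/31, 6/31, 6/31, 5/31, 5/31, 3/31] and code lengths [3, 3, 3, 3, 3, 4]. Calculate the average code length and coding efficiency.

Average length L = Σ p_i × l_i = 3.0968 bits
Entropy H = 2.5509 bits
Efficiency η = H/L × 100% = 82.37%


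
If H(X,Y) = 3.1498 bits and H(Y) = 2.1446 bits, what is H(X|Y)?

Chain rule: H(X,Y) = H(X|Y) + H(Y)
H(X|Y) = H(X,Y) - H(Y) = 3.1498 - 2.1446 = 1.0052 bits


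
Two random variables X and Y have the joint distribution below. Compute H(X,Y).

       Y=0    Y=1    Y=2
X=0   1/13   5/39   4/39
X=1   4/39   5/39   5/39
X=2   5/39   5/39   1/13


H(X,Y) = -Σ p(x,y) log₂ p(x,y)
  p(0,0)=1/13: -0.0769 × log₂(0.0769) = 0.2846
  p(0,1)=5/39: -0.1282 × log₂(0.1282) = 0.3799
  p(0,2)=4/39: -0.1026 × log₂(0.1026) = 0.3370
  p(1,0)=4/39: -0.1026 × log₂(0.1026) = 0.3370
  p(1,1)=5/39: -0.1282 × log₂(0.1282) = 0.3799
  p(1,2)=5/39: -0.1282 × log₂(0.1282) = 0.3799
  p(2,0)=5/39: -0.1282 × log₂(0.1282) = 0.3799
  p(2,1)=5/39: -0.1282 × log₂(0.1282) = 0.3799
  p(2,2)=1/13: -0.0769 × log₂(0.0769) = 0.2846
H(X,Y) = 3.1429 bits


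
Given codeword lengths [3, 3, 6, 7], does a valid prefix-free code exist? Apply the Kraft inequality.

Kraft inequality: Σ 2^(-l_i) ≤ 1 for prefix-free code
Calculating: 2^(-3) + 2^(-3) + 2^(-6) + 2^(-7)
= 0.125 + 0.125 + 0.015625 + 0.0078125
= 0.2734
Since 0.2734 ≤ 1, prefix-free code exists


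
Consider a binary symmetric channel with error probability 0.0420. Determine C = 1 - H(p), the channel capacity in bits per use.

For BSC with error probability p:
C = 1 - H(p) where H(p) is binary entropy
H(0.0420) = -0.0420 × log₂(0.0420) - 0.9580 × log₂(0.9580)
H(p) = 0.2514
C = 1 - 0.2514 = 0.7486 bits/use


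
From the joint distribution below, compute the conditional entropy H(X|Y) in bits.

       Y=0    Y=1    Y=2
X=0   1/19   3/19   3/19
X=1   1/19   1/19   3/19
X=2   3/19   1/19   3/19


H(X|Y) = Σ_y p(y) H(X|Y=y)
  p(Y=0) = 5/19, H(X|Y=0) = 1.3710
  p(Y=1) = 5/19, H(X|Y=1) = 1.3710
  p(Y=2) = 9/19, H(X|Y=2) = 1.5850
H(X|Y) = 0.2632×1.3710 + 0.2632×1.3710 + 0.4737×1.5850 = 1.4723 bits


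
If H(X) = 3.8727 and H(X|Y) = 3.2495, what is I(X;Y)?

I(X;Y) = H(X) - H(X|Y)
I(X;Y) = 3.8727 - 3.2495 = 0.6232 bits


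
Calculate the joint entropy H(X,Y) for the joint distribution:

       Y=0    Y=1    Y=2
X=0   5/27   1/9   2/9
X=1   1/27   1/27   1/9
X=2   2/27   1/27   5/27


H(X,Y) = -Σ p(x,y) log₂ p(x,y)
  p(0,0)=5/27: -0.1852 × log₂(0.1852) = 0.4505
  p(0,1)=1/9: -0.1111 × log₂(0.1111) = 0.3522
  p(0,2)=2/9: -0.2222 × log₂(0.2222) = 0.4822
  p(1,0)=1/27: -0.0370 × log₂(0.0370) = 0.1761
  p(1,1)=1/27: -0.0370 × log₂(0.0370) = 0.1761
  p(1,2)=1/9: -0.1111 × log₂(0.1111) = 0.3522
  p(2,0)=2/27: -0.0741 × log₂(0.0741) = 0.2781
  p(2,1)=1/27: -0.0370 × log₂(0.0370) = 0.1761
  p(2,2)=5/27: -0.1852 × log₂(0.1852) = 0.4505
H(X,Y) = 2.8942 bits


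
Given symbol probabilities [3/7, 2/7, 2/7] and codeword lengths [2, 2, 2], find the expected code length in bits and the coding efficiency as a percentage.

Average length L = Σ p_i × l_i = 2.0000 bits
Entropy H = 1.5567 bits
Efficiency η = H/L × 100% = 77.83%


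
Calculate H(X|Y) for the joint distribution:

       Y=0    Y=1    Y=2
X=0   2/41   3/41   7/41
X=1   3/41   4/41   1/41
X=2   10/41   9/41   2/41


H(X|Y) = Σ_y p(y) H(X|Y=y)
  p(Y=0) = 15/41, H(X|Y=0) = 1.2419
  p(Y=1) = 16/41, H(X|Y=1) = 1.4197
  p(Y=2) = 10/41, H(X|Y=2) = 1.1568
H(X|Y) = 0.3659×1.2419 + 0.3902×1.4197 + 0.2439×1.1568 = 1.2906 bits


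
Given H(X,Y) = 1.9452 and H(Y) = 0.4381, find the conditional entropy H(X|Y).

Chain rule: H(X,Y) = H(X|Y) + H(Y)
H(X|Y) = H(X,Y) - H(Y) = 1.9452 - 0.4381 = 1.5071 bits


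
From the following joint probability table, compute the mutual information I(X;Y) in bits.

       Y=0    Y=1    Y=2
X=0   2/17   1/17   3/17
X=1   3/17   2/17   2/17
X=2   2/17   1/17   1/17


H(X) = 1.5486, H(Y) = 1.5486, H(X,Y) = 3.0575
I(X;Y) = H(X) + H(Y) - H(X,Y) = 0.0397 bits


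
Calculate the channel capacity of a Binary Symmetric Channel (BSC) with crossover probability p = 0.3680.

For BSC with error probability p:
C = 1 - H(p) where H(p) is binary entropy
H(0.3680) = -0.3680 × log₂(0.3680) - 0.6320 × log₂(0.6320)
H(p) = 0.9491
C = 1 - 0.9491 = 0.0509 bits/use


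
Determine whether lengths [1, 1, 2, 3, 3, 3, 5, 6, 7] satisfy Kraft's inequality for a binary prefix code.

Kraft inequality: Σ 2^(-l_i) ≤ 1 for prefix-free code
Calculating: 2^(-1) + 2^(-1) + 2^(-2) + 2^(-3) + 2^(-3) + 2^(-3) + 2^(-5) + 2^(-6) + 2^(-7)
= 0.5 + 0.5 + 0.25 + 0.125 + 0.125 + 0.125 + 0.03125 + 0.015625 + 0.0078125
= 1.6797
Since 1.6797 > 1, prefix-free code does not exist


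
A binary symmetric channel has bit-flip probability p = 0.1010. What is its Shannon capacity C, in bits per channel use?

For BSC with error probability p:
C = 1 - H(p) where H(p) is binary entropy
H(0.1010) = -0.1010 × log₂(0.1010) - 0.8990 × log₂(0.8990)
H(p) = 0.4722
C = 1 - 0.4722 = 0.5278 bits/use


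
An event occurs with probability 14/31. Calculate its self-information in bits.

Information content I(x) = -log₂(p(x))
I = -log₂(14/31) = -log₂(0.4516)
I = 1.1468 bits


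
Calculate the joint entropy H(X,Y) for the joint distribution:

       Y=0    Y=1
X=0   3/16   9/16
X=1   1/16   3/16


H(X,Y) = -Σ p(x,y) log₂ p(x,y)
  p(0,0)=3/16: -0.1875 × log₂(0.1875) = 0.4528
  p(0,1)=9/16: -0.5625 × log₂(0.5625) = 0.4669
  p(1,0)=1/16: -0.0625 × log₂(0.0625) = 0.2500
  p(1,1)=3/16: -0.1875 × log₂(0.1875) = 0.4528
H(X,Y) = 1.6226 bits


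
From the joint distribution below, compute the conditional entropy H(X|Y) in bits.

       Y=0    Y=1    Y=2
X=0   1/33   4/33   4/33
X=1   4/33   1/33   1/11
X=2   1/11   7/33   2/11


H(X|Y) = Σ_y p(y) H(X|Y=y)
  p(Y=0) = 8/33, H(X|Y=0) = 1.4056
  p(Y=1) = 4/11, H(X|Y=1) = 1.2807
  p(Y=2) = 13/33, H(X|Y=2) = 1.5262
H(X|Y) = 0.2424×1.4056 + 0.3636×1.2807 + 0.3939×1.5262 = 1.4077 bits


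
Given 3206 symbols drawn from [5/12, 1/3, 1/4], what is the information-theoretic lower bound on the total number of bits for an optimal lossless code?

Entropy H = 1.5546 bits/symbol
Minimum bits = H × n = 1.5546 × 3206
= 4984.00 bits


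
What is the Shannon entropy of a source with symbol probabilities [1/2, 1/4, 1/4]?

H(X) = -Σ p(x) log₂ p(x)
  -1/2 × log₂(1/2) = 0.5000
  -1/4 × log₂(1/4) = 0.5000
  -1/4 × log₂(1/4) = 0.5000
H(X) = 1.5000 bits


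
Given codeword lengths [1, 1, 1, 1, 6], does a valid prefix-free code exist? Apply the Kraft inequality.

Kraft inequality: Σ 2^(-l_i) ≤ 1 for prefix-free code
Calculating: 2^(-1) + 2^(-1) + 2^(-1) + 2^(-1) + 2^(-6)
= 0.5 + 0.5 + 0.5 + 0.5 + 0.015625
= 2.0156
Since 2.0156 > 1, prefix-free code does not exist


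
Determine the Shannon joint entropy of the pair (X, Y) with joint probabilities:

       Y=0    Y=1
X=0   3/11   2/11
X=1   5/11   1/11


H(X,Y) = -Σ p(x,y) log₂ p(x,y)
  p(0,0)=3/11: -0.2727 × log₂(0.2727) = 0.5112
  p(0,1)=2/11: -0.1818 × log₂(0.1818) = 0.4472
  p(1,0)=5/11: -0.4545 × log₂(0.4545) = 0.5170
  p(1,1)=1/11: -0.0909 × log₂(0.0909) = 0.3145
H(X,Y) = 1.7899 bits


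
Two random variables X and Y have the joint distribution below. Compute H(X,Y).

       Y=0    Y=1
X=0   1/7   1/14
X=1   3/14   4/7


H(X,Y) = -Σ p(x,y) log₂ p(x,y)
  p(0,0)=1/7: -0.1429 × log₂(0.1429) = 0.4011
  p(0,1)=1/14: -0.0714 × log₂(0.0714) = 0.2720
  p(1,0)=3/14: -0.2143 × log₂(0.2143) = 0.4762
  p(1,1)=4/7: -0.5714 × log₂(0.5714) = 0.4613
H(X,Y) = 1.6106 bits


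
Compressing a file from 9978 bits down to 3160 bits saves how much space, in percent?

Space savings = (1 - Compressed/Original) × 100%
= (1 - 3160/9978) × 100%
= 68.33%


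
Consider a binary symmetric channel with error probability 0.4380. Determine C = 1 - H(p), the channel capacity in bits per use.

For BSC with error probability p:
C = 1 - H(p) where H(p) is binary entropy
H(0.4380) = -0.4380 × log₂(0.4380) - 0.5620 × log₂(0.5620)
H(p) = 0.9889
C = 1 - 0.9889 = 0.0111 bits/use


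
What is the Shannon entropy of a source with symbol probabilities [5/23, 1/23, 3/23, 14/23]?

H(X) = -Σ p(x) log₂ p(x)
  -5/23 × log₂(5/23) = 0.4786
  -1/23 × log₂(1/23) = 0.1967
  -3/23 × log₂(3/23) = 0.3833
  -14/23 × log₂(14/23) = 0.4360
H(X) = 1.4945 bits


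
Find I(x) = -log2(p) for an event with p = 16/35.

Information content I(x) = -log₂(p(x))
I = -log₂(16/35) = -log₂(0.4571)
I = 1.1293 bits


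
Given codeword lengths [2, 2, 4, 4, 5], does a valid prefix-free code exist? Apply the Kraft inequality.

Kraft inequality: Σ 2^(-l_i) ≤ 1 for prefix-free code
Calculating: 2^(-2) + 2^(-2) + 2^(-4) + 2^(-4) + 2^(-5)
= 0.25 + 0.25 + 0.0625 + 0.0625 + 0.03125
= 0.6562
Since 0.6562 ≤ 1, prefix-free code exists


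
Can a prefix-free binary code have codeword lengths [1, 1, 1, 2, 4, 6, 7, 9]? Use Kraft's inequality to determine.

Kraft inequality: Σ 2^(-l_i) ≤ 1 for prefix-free code
Calculating: 2^(-1) + 2^(-1) + 2^(-1) + 2^(-2) + 2^(-4) + 2^(-6) + 2^(-7) + 2^(-9)
= 0.5 + 0.5 + 0.5 + 0.25 + 0.0625 + 0.015625 + 0.0078125 + 0.001953125
= 1.8379
Since 1.8379 > 1, prefix-free code does not exist


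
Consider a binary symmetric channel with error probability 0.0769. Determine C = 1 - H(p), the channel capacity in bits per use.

For BSC with error probability p:
C = 1 - H(p) where H(p) is binary entropy
H(0.0769) = -0.0769 × log₂(0.0769) - 0.9231 × log₂(0.9231)
H(p) = 0.3912
C = 1 - 0.3912 = 0.6088 bits/use


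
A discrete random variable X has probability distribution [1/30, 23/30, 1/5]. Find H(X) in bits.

H(X) = -Σ p(x) log₂ p(x)
  -1/30 × log₂(1/30) = 0.1636
  -23/30 × log₂(23/30) = 0.2939
  -1/5 × log₂(1/5) = 0.4644
H(X) = 0.9218 bits
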